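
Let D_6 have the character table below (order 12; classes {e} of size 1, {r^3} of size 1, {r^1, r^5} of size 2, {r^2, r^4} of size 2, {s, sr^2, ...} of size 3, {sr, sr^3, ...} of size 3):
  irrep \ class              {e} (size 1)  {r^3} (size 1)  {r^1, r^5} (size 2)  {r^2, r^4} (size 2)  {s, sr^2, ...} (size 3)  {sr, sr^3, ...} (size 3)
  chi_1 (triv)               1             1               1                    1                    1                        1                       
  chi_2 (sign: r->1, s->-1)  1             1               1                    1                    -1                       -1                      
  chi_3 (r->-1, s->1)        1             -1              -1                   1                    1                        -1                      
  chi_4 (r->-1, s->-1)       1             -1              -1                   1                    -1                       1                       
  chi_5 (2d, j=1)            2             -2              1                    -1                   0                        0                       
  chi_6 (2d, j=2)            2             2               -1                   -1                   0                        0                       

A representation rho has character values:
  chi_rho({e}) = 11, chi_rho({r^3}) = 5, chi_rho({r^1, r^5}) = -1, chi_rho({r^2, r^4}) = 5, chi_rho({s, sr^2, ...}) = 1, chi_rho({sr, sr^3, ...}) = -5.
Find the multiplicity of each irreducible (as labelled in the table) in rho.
Multiplicities: chi_1: 1, chi_2: 3, chi_3: 3, chi_4: 0, chi_5: 0, chi_6: 2.

Argument: Use <chi_rho, chi> = (1/|G|) sum_C |C| * chi_rho(C) * conj(chi(C)) with |G| = 12 for each irreducible chi in the table:
  <chi_rho, chi_1> = (1/12)[1*(11)*conj(1) + 1*(5)*conj(1) + 2*(-1)*conj(1) + 2*(5)*conj(1) + 3*(1)*conj(1) + 3*(-5)*conj(1)]
      = (1/12)[(11) + (5) + (-2) + (10) + (3) + (-15)] = 12/12 = 1
  <chi_rho, chi_2> = (1/12)[1*(11)*conj(1) + 1*(5)*conj(1) + 2*(-1)*conj(1) + 2*(5)*conj(1) + 3*(1)*conj(-1) + 3*(-5)*conj(-1)]
      = (1/12)[(11) + (5) + (-2) + (10) + (-3) + (15)] = 36/12 = 3
  <chi_rho, chi_3> = (1/12)[1*(11)*conj(1) + 1*(5)*conj(-1) + 2*(-1)*conj(-1) + 2*(5)*conj(1) + 3*(1)*conj(1) + 3*(-5)*conj(-1)]
      = (1/12)[(11) + (-5) + (2) + (10) + (3) + (15)] = 36/12 = 3
  <chi_rho, chi_4> = (1/12)[1*(11)*conj(1) + 1*(5)*conj(-1) + 2*(-1)*conj(-1) + 2*(5)*conj(1) + 3*(1)*conj(-1) + 3*(-5)*conj(1)]
      = (1/12)[(11) + (-5) + (2) + (10) + (-3) + (-15)] = 0/12 = 0
  <chi_rho, chi_5> = (1/12)[1*(11)*conj(2) + 1*(5)*conj(-2) + 2*(-1)*conj(1) + 2*(5)*conj(-1) + 3*(1)*conj(0) + 3*(-5)*conj(0)]
      = (1/12)[(22) + (-10) + (-2) + (-10) + (0) + (0)] = 0/12 = 0
  <chi_rho, chi_6> = (1/12)[1*(11)*conj(2) + 1*(5)*conj(2) + 2*(-1)*conj(-1) + 2*(5)*conj(-1) + 3*(1)*conj(0) + 3*(-5)*conj(0)]
      = (1/12)[(22) + (10) + (2) + (-10) + (0) + (0)] = 24/12 = 2
Dimension check: dim(rho) = sum (mult * dim) = 1*1 + 3*1 + 3*1 + 0*1 + 0*2 + 2*2 = 11 = chi_rho(e) = 11.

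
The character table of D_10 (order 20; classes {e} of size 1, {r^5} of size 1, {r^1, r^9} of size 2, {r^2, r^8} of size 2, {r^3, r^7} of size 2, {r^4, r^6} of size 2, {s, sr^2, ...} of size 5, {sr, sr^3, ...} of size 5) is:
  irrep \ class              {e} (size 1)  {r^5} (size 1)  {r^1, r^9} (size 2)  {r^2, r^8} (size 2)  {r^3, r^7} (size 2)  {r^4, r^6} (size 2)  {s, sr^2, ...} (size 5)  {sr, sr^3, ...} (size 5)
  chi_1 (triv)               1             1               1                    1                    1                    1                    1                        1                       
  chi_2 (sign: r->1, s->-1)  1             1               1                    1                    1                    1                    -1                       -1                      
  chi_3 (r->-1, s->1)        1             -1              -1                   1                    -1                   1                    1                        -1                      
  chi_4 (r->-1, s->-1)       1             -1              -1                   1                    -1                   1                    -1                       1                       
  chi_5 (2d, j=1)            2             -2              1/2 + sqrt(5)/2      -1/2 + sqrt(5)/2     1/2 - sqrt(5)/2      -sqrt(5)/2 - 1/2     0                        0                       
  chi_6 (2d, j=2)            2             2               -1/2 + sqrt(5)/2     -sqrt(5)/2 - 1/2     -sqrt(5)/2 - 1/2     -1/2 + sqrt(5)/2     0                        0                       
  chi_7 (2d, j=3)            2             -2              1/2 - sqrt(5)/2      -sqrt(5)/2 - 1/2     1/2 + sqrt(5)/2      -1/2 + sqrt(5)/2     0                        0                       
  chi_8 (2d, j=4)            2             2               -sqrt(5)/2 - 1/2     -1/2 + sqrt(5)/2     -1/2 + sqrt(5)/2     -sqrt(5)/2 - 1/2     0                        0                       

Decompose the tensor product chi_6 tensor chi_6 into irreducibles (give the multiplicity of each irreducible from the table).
chi_6 tensor chi_6 = chi_1 + chi_2 + chi_8 (all other irreducibles have multiplicity 0).

Derivation: The character of a tensor product is the pointwise product (chi_6 * chi_6)(C) = chi_6(C) * chi_6(C):
  {e}: (2)*(2), {r^5}: (2)*(2), {r^1, r^9}: (-1/2 + sqrt(5)/2)*(-1/2 + sqrt(5)/2), {r^2, r^8}: (-sqrt(5)/2 - 1/2)*(-sqrt(5)/2 - 1/2), {r^3, r^7}: (-sqrt(5)/2 - 1/2)*(-sqrt(5)/2 - 1/2), {r^4, r^6}: (-1/2 + sqrt(5)/2)*(-1/2 + sqrt(5)/2), {s, sr^2, ...}: (0)*(0), {sr, sr^3, ...}: (0)*(0)
so (chi_6 * chi_6) takes values
  {e} -> 4, {r^5} -> 4, {r^1, r^9} -> 3/2 - sqrt(5)/2, {r^2, r^8} -> sqrt(5)/2 + 3/2, {r^3, r^7} -> sqrt(5)/2 + 3/2, {r^4, r^6} -> 3/2 - sqrt(5)/2, {s, sr^2, ...} -> 0, {sr, sr^3, ...} -> 0.
Now take the inner product of this character with each irreducible chi from the table, <chi_6*chi_6, chi> = (1/20) sum_C |C| (chi_6*chi_6)(C) conj(chi(C)):
  <chi_6*chi_6, chi_1> = (1/20)[1*(4)*conj(1) + 1*(4)*conj(1) + 2*(3/2 - sqrt(5)/2)*conj(1) + 2*(sqrt(5)/2 + 3/2)*conj(1) + 2*(sqrt(5)/2 + 3/2)*conj(1) + 2*(3/2 - sqrt(5)/2)*conj(1) + 5*(0)*conj(1) + 5*(0)*conj(1)]
      = (1/20)[(4) + (4) + (3 - sqrt(5)) + (sqrt(5) + 3) + (sqrt(5) + 3) + (3 - sqrt(5)) + (0) + (0)] = 20/20 = 1
  <chi_6*chi_6, chi_2> = (1/20)[1*(4)*conj(1) + 1*(4)*conj(1) + 2*(3/2 - sqrt(5)/2)*conj(1) + 2*(sqrt(5)/2 + 3/2)*conj(1) + 2*(sqrt(5)/2 + 3/2)*conj(1) + 2*(3/2 - sqrt(5)/2)*conj(1) + 5*(0)*conj(-1) + 5*(0)*conj(-1)]
      = (1/20)[(4) + (4) + (3 - sqrt(5)) + (sqrt(5) + 3) + (sqrt(5) + 3) + (3 - sqrt(5)) + (0) + (0)] = 20/20 = 1
  <chi_6*chi_6, chi_3> = (1/20)[1*(4)*conj(1) + 1*(4)*conj(-1) + 2*(3/2 - sqrt(5)/2)*conj(-1) + 2*(sqrt(5)/2 + 3/2)*conj(1) + 2*(sqrt(5)/2 + 3/2)*conj(-1) + 2*(3/2 - sqrt(5)/2)*conj(1) + 5*(0)*conj(1) + 5*(0)*conj(-1)]
      = (1/20)[(4) + (-4) + (-3 + sqrt(5)) + (sqrt(5) + 3) + (-3 - sqrt(5)) + (3 - sqrt(5)) + (0) + (0)] = 0/20 = 0
  <chi_6*chi_6, chi_4> = (1/20)[1*(4)*conj(1) + 1*(4)*conj(-1) + 2*(3/2 - sqrt(5)/2)*conj(-1) + 2*(sqrt(5)/2 + 3/2)*conj(1) + 2*(sqrt(5)/2 + 3/2)*conj(-1) + 2*(3/2 - sqrt(5)/2)*conj(1) + 5*(0)*conj(-1) + 5*(0)*conj(1)]
      = (1/20)[(4) + (-4) + (-3 + sqrt(5)) + (sqrt(5) + 3) + (-3 - sqrt(5)) + (3 - sqrt(5)) + (0) + (0)] = 0/20 = 0
  <chi_6*chi_6, chi_5> = (1/20)[1*(4)*conj(2) + 1*(4)*conj(-2) + 2*(3/2 - sqrt(5)/2)*conj(1/2 + sqrt(5)/2) + 2*(sqrt(5)/2 + 3/2)*conj(-1/2 + sqrt(5)/2) + 2*(sqrt(5)/2 + 3/2)*conj(1/2 - sqrt(5)/2) + 2*(3/2 - sqrt(5)/2)*conj(-sqrt(5)/2 - 1/2) + 5*(0)*conj(0) + 5*(0)*conj(0)]
      = (1/20)[(8) + (-8) + (-1 + sqrt(5)) + (1 + sqrt(5)) + (-sqrt(5) - 1) + (1 - sqrt(5)) + (0) + (0)] = 0/20 = 0
  <chi_6*chi_6, chi_6> = (1/20)[1*(4)*conj(2) + 1*(4)*conj(2) + 2*(3/2 - sqrt(5)/2)*conj(-1/2 + sqrt(5)/2) + 2*(sqrt(5)/2 + 3/2)*conj(-sqrt(5)/2 - 1/2) + 2*(sqrt(5)/2 + 3/2)*conj(-sqrt(5)/2 - 1/2) + 2*(3/2 - sqrt(5)/2)*conj(-1/2 + sqrt(5)/2) + 5*(0)*conj(0) + 5*(0)*conj(0)]
      = (1/20)[(8) + (8) + (-4 + 2*sqrt(5)) + (-2*sqrt(5) - 4) + (-2*sqrt(5) - 4) + (-4 + 2*sqrt(5)) + (0) + (0)] = 0/20 = 0
  <chi_6*chi_6, chi_7> = (1/20)[1*(4)*conj(2) + 1*(4)*conj(-2) + 2*(3/2 - sqrt(5)/2)*conj(1/2 - sqrt(5)/2) + 2*(sqrt(5)/2 + 3/2)*conj(-sqrt(5)/2 - 1/2) + 2*(sqrt(5)/2 + 3/2)*conj(1/2 + sqrt(5)/2) + 2*(3/2 - sqrt(5)/2)*conj(-1/2 + sqrt(5)/2) + 5*(0)*conj(0) + 5*(0)*conj(0)]
      = (1/20)[(8) + (-8) + (4 - 2*sqrt(5)) + (-2*sqrt(5) - 4) + (4 + 2*sqrt(5)) + (-4 + 2*sqrt(5)) + (0) + (0)] = 0/20 = 0
  <chi_6*chi_6, chi_8> = (1/20)[1*(4)*conj(2) + 1*(4)*conj(2) + 2*(3/2 - sqrt(5)/2)*conj(-sqrt(5)/2 - 1/2) + 2*(sqrt(5)/2 + 3/2)*conj(-1/2 + sqrt(5)/2) + 2*(sqrt(5)/2 + 3/2)*conj(-1/2 + sqrt(5)/2) + 2*(3/2 - sqrt(5)/2)*conj(-sqrt(5)/2 - 1/2) + 5*(0)*conj(0) + 5*(0)*conj(0)]
      = (1/20)[(8) + (8) + (1 - sqrt(5)) + (1 + sqrt(5)) + (1 + sqrt(5)) + (1 - sqrt(5)) + (0) + (0)] = 20/20 = 1
Hence the multiplicities are chi_1: 1, chi_2: 1, chi_8: 1. Dimension check: dim(chi_6)*dim(chi_6) = 2*2 = 4 and sum (mult * dim) = 1*1 + 1*1 + 1*2 = 4.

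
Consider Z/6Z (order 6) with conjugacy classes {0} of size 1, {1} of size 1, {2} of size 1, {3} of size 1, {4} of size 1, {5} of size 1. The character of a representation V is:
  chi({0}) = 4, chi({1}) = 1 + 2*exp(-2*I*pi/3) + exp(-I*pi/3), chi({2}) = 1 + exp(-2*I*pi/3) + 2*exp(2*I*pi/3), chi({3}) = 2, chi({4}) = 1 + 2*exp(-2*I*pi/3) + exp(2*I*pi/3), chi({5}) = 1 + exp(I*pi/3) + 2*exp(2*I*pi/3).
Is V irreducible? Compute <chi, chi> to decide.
Not irreducible (reducible): <chi, chi> = 6 > 1.

<chi, chi> = (1/|G|) sum_C |C| * |chi(C)|^2 = (1/6)[1*|4|^2 + 1*|1 + 2*exp(-2*I*pi/3) + exp(-I*pi/3)|^2 + 1*|1 + exp(-2*I*pi/3) + 2*exp(2*I*pi/3)|^2 + 1*|2|^2 + 1*|1 + 2*exp(-2*I*pi/3) + exp(2*I*pi/3)|^2 + 1*|1 + exp(I*pi/3) + 2*exp(2*I*pi/3)|^2]
  = (1/6)[(16) + (7) + (1) + (4) + (1) + (7)] = 36/6 = 6.
(Exp terms are combined using exp(i*s)*conj(exp(i*t)) = exp(i*(s-t)), and sums of them are collapsed using the identity that for every m > 1 the m distinct m-th roots of unity sum to 0, e.g. 1 + exp(2*I*pi/3) + exp(-2*I*pi/3) = 0.)
A character is irreducible iff <chi, chi> = 1, so this representation is reducible.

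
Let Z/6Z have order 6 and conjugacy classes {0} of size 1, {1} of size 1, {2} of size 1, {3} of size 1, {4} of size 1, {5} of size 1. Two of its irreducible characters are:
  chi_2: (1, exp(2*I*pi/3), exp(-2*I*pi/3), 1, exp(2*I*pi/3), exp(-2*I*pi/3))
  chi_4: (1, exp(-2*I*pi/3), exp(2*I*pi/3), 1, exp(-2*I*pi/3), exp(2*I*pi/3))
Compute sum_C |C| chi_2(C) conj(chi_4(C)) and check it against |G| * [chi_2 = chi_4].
Sum = 0; so <chi_2, chi_4> = 0 (distinct irreducibles are orthogonal).

Compute term by term over conjugacy classes (|C| * chi_2(C) * conj(chi_4(C))):
  1*(1)*conj(1) + 1*(exp(2*I*pi/3))*conj(exp(-2*I*pi/3)) + 1*(exp(-2*I*pi/3))*conj(exp(2*I*pi/3)) + 1*(1)*conj(1) + 1*(exp(2*I*pi/3))*conj(exp(-2*I*pi/3)) + 1*(exp(-2*I*pi/3))*conj(exp(2*I*pi/3))
  = (1) + (exp(-2*I*pi/3)) + (exp(2*I*pi/3)) + (1) + (exp(-2*I*pi/3)) + (exp(2*I*pi/3))
  = 0.
(Exp terms are combined using exp(i*s)*conj(exp(i*t)) = exp(i*(s-t)), and sums of them are collapsed using the identity that for every m > 1 the m distinct m-th roots of unity sum to 0, e.g. 1 + exp(2*I*pi/3) + exp(-2*I*pi/3) = 0.)
Dividing by |G| = 6 gives 0/6 = 0, matching the row-orthogonality relation <chi_2, chi_4> = [chi_2 = chi_4].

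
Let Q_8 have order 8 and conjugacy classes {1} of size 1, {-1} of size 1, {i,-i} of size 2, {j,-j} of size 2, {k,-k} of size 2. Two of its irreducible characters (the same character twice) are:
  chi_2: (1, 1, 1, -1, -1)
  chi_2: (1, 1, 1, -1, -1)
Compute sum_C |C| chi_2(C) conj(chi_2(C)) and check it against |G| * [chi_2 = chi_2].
Sum = 8 = |G| = 8; so <chi_2, chi_2> = 1 (norm-1 confirms irreducibility).

Reasoning: Compute term by term over conjugacy classes (|C| * chi_2(C) * conj(chi_2(C))):
  1*(1)*conj(1) + 1*(1)*conj(1) + 2*(1)*conj(1) + 2*(-1)*conj(-1) + 2*(-1)*conj(-1)
  = (1) + (1) + (2) + (2) + (2)
  = 8.
Dividing by |G| = 8 gives 8/8 = 1, matching the row-orthogonality relation <chi_2, chi_2> = [chi_2 = chi_2].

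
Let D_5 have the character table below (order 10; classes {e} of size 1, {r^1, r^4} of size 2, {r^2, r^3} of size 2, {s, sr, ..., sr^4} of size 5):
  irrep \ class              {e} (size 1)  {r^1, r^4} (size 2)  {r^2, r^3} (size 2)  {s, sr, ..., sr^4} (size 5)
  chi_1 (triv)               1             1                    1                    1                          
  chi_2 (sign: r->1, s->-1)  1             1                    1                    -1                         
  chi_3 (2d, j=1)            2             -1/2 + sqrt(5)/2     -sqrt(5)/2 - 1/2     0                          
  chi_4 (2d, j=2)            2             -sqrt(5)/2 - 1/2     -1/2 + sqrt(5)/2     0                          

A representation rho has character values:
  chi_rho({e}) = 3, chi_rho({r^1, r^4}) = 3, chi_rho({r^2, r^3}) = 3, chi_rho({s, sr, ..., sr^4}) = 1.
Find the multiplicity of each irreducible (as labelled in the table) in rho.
Multiplicities: chi_1: 2, chi_2: 1, chi_3: 0, chi_4: 0.

Use <chi_rho, chi> = (1/|G|) sum_C |C| * chi_rho(C) * conj(chi(C)) with |G| = 10 for each irreducible chi in the table:
  <chi_rho, chi_1> = (1/10)[1*(3)*conj(1) + 2*(3)*conj(1) + 2*(3)*conj(1) + 5*(1)*conj(1)]
      = (1/10)[(3) + (6) + (6) + (5)] = 20/10 = 2
  <chi_rho, chi_2> = (1/10)[1*(3)*conj(1) + 2*(3)*conj(1) + 2*(3)*conj(1) + 5*(1)*conj(-1)]
      = (1/10)[(3) + (6) + (6) + (-5)] = 10/10 = 1
  <chi_rho, chi_3> = (1/10)[1*(3)*conj(2) + 2*(3)*conj(-1/2 + sqrt(5)/2) + 2*(3)*conj(-sqrt(5)/2 - 1/2) + 5*(1)*conj(0)]
      = (1/10)[(6) + (-3 + 3*sqrt(5)) + (-3*sqrt(5) - 3) + (0)] = 0/10 = 0
  <chi_rho, chi_4> = (1/10)[1*(3)*conj(2) + 2*(3)*conj(-sqrt(5)/2 - 1/2) + 2*(3)*conj(-1/2 + sqrt(5)/2) + 5*(1)*conj(0)]
      = (1/10)[(6) + (-3*sqrt(5) - 3) + (-3 + 3*sqrt(5)) + (0)] = 0/10 = 0
Dimension check: dim(rho) = sum (mult * dim) = 2*1 + 1*1 + 0*2 + 0*2 = 3 = chi_rho(e) = 3.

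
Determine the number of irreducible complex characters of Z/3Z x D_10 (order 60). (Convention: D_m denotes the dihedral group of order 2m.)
24

Derivation: The number of irreducible complex representations of a finite group equals its number of conjugacy classes. For a direct product, #classes(G x H) = #classes(G) * #classes(H). Z/3Z has 3 classes (abelian), D_10 has 8 classes, so 3 * 8 = 24, so Z/3Z x D_10 (order 60) has exactly 24 irreducible complex representations.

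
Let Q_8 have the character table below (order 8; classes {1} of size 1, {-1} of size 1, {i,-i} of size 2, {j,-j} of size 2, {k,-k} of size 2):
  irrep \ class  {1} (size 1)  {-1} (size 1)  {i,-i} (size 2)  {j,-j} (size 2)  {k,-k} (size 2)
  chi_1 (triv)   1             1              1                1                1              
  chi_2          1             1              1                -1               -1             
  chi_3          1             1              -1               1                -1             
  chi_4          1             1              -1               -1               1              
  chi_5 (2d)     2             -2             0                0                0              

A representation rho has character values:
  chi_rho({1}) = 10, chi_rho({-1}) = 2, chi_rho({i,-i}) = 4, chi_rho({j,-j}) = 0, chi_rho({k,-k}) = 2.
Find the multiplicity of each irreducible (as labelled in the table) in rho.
Multiplicities: chi_1: 3, chi_2: 2, chi_3: 0, chi_4: 1, chi_5: 2.

Use <chi_rho, chi> = (1/|G|) sum_C |C| * chi_rho(C) * conj(chi(C)) with |G| = 8 for each irreducible chi in the table:
  <chi_rho, chi_1> = (1/8)[1*(10)*conj(1) + 1*(2)*conj(1) + 2*(4)*conj(1) + 2*(0)*conj(1) + 2*(2)*conj(1)]
      = (1/8)[(10) + (2) + (8) + (0) + (4)] = 24/8 = 3
  <chi_rho, chi_2> = (1/8)[1*(10)*conj(1) + 1*(2)*conj(1) + 2*(4)*conj(1) + 2*(0)*conj(-1) + 2*(2)*conj(-1)]
      = (1/8)[(10) + (2) + (8) + (0) + (-4)] = 16/8 = 2
  <chi_rho, chi_3> = (1/8)[1*(10)*conj(1) + 1*(2)*conj(1) + 2*(4)*conj(-1) + 2*(0)*conj(1) + 2*(2)*conj(-1)]
      = (1/8)[(10) + (2) + (-8) + (0) + (-4)] = 0/8 = 0
  <chi_rho, chi_4> = (1/8)[1*(10)*conj(1) + 1*(2)*conj(1) + 2*(4)*conj(-1) + 2*(0)*conj(-1) + 2*(2)*conj(1)]
      = (1/8)[(10) + (2) + (-8) + (0) + (4)] = 8/8 = 1
  <chi_rho, chi_5> = (1/8)[1*(10)*conj(2) + 1*(2)*conj(-2) + 2*(4)*conj(0) + 2*(0)*conj(0) + 2*(2)*conj(0)]
      = (1/8)[(20) + (-4) + (0) + (0) + (0)] = 16/8 = 2
Dimension check: dim(rho) = sum (mult * dim) = 3*1 + 2*1 + 0*1 + 1*1 + 2*2 = 10 = chi_rho(e) = 10.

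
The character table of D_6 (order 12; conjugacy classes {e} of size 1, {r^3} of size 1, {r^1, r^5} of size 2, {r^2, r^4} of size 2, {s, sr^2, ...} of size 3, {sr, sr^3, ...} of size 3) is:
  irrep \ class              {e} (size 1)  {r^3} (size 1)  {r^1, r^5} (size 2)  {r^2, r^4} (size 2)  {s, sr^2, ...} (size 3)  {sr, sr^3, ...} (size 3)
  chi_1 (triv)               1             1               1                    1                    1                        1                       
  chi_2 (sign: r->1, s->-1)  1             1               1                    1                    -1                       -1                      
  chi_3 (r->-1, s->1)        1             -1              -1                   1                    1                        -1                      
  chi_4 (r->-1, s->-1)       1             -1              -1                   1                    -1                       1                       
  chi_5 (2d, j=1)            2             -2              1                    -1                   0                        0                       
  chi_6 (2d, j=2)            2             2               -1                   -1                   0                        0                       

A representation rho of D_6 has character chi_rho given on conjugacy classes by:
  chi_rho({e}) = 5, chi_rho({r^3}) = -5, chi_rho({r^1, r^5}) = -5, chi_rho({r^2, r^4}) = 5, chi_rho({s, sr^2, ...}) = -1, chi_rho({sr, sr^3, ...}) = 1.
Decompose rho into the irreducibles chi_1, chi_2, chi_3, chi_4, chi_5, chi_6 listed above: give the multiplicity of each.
Multiplicities: chi_1: 0, chi_2: 0, chi_3: 2, chi_4: 3, chi_5: 0, chi_6: 0.

Use <chi_rho, chi> = (1/|G|) sum_C |C| * chi_rho(C) * conj(chi(C)) with |G| = 12 for each irreducible chi in the table:
  <chi_rho, chi_1> = (1/12)[1*(5)*conj(1) + 1*(-5)*conj(1) + 2*(-5)*conj(1) + 2*(5)*conj(1) + 3*(-1)*conj(1) + 3*(1)*conj(1)]
      = (1/12)[(5) + (-5) + (-10) + (10) + (-3) + (3)] = 0/12 = 0
  <chi_rho, chi_2> = (1/12)[1*(5)*conj(1) + 1*(-5)*conj(1) + 2*(-5)*conj(1) + 2*(5)*conj(1) + 3*(-1)*conj(-1) + 3*(1)*conj(-1)]
      = (1/12)[(5) + (-5) + (-10) + (10) + (3) + (-3)] = 0/12 = 0
  <chi_rho, chi_3> = (1/12)[1*(5)*conj(1) + 1*(-5)*conj(-1) + 2*(-5)*conj(-1) + 2*(5)*conj(1) + 3*(-1)*conj(1) + 3*(1)*conj(-1)]
      = (1/12)[(5) + (5) + (10) + (10) + (-3) + (-3)] = 24/12 = 2
  <chi_rho, chi_4> = (1/12)[1*(5)*conj(1) + 1*(-5)*conj(-1) + 2*(-5)*conj(-1) + 2*(5)*conj(1) + 3*(-1)*conj(-1) + 3*(1)*conj(1)]
      = (1/12)[(5) + (5) + (10) + (10) + (3) + (3)] = 36/12 = 3
  <chi_rho, chi_5> = (1/12)[1*(5)*conj(2) + 1*(-5)*conj(-2) + 2*(-5)*conj(1) + 2*(5)*conj(-1) + 3*(-1)*conj(0) + 3*(1)*conj(0)]
      = (1/12)[(10) + (10) + (-10) + (-10) + (0) + (0)] = 0/12 = 0
  <chi_rho, chi_6> = (1/12)[1*(5)*conj(2) + 1*(-5)*conj(2) + 2*(-5)*conj(-1) + 2*(5)*conj(-1) + 3*(-1)*conj(0) + 3*(1)*conj(0)]
      = (1/12)[(10) + (-10) + (10) + (-10) + (0) + (0)] = 0/12 = 0
Dimension check: dim(rho) = sum (mult * dim) = 0*1 + 0*1 + 2*1 + 3*1 + 0*2 + 0*2 = 5 = chi_rho(e) = 5.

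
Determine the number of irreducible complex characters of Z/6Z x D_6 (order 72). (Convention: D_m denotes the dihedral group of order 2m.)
36

Working: The number of irreducible complex representations of a finite group equals its number of conjugacy classes. For a direct product, #classes(G x H) = #classes(G) * #classes(H). Z/6Z has 6 classes (abelian), D_6 has 6 classes, so 6 * 6 = 36, so Z/6Z x D_6 (order 72) has exactly 36 irreducible complex representations.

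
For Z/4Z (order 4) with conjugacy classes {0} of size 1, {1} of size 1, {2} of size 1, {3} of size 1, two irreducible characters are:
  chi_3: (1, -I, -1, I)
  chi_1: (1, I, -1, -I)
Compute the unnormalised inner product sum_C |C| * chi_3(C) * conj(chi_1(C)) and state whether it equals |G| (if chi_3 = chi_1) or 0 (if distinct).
Sum = 0; so <chi_3, chi_1> = 0 (distinct irreducibles are orthogonal).

Explanation: Compute term by term over conjugacy classes (|C| * chi_3(C) * conj(chi_1(C))):
  1*(1)*conj(1) + 1*(-I)*conj(I) + 1*(-1)*conj(-1) + 1*(I)*conj(-I)
  = (1) + (-1) + (1) + (-1)
  = 0.
(Exp terms are combined using exp(i*s)*conj(exp(i*t)) = exp(i*(s-t)), and sums of them are collapsed using the identity that for every m > 1 the m distinct m-th roots of unity sum to 0, e.g. 1 + exp(2*I*pi/3) + exp(-2*I*pi/3) = 0.)
Dividing by |G| = 4 gives 0/4 = 0, matching the row-orthogonality relation <chi_3, chi_1> = [chi_3 = chi_1].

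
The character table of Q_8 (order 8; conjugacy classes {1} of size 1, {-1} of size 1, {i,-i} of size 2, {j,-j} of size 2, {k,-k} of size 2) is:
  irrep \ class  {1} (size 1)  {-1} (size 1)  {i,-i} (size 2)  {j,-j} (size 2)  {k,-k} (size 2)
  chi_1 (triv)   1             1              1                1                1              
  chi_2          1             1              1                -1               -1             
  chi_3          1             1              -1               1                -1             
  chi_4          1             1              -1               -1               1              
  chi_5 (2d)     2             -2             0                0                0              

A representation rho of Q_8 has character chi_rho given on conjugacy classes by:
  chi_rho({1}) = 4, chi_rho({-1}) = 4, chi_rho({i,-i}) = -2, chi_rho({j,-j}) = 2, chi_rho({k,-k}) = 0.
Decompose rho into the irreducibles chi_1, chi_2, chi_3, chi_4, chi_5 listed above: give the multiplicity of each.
Multiplicities: chi_1: 1, chi_2: 0, chi_3: 2, chi_4: 1, chi_5: 0.

Details: Use <chi_rho, chi> = (1/|G|) sum_C |C| * chi_rho(C) * conj(chi(C)) with |G| = 8 for each irreducible chi in the table:
  <chi_rho, chi_1> = (1/8)[1*(4)*conj(1) + 1*(4)*conj(1) + 2*(-2)*conj(1) + 2*(2)*conj(1) + 2*(0)*conj(1)]
      = (1/8)[(4) + (4) + (-4) + (4) + (0)] = 8/8 = 1
  <chi_rho, chi_2> = (1/8)[1*(4)*conj(1) + 1*(4)*conj(1) + 2*(-2)*conj(1) + 2*(2)*conj(-1) + 2*(0)*conj(-1)]
      = (1/8)[(4) + (4) + (-4) + (-4) + (0)] = 0/8 = 0
  <chi_rho, chi_3> = (1/8)[1*(4)*conj(1) + 1*(4)*conj(1) + 2*(-2)*conj(-1) + 2*(2)*conj(1) + 2*(0)*conj(-1)]
      = (1/8)[(4) + (4) + (4) + (4) + (0)] = 16/8 = 2
  <chi_rho, chi_4> = (1/8)[1*(4)*conj(1) + 1*(4)*conj(1) + 2*(-2)*conj(-1) + 2*(2)*conj(-1) + 2*(0)*conj(1)]
      = (1/8)[(4) + (4) + (4) + (-4) + (0)] = 8/8 = 1
  <chi_rho, chi_5> = (1/8)[1*(4)*conj(2) + 1*(4)*conj(-2) + 2*(-2)*conj(0) + 2*(2)*conj(0) + 2*(0)*conj(0)]
      = (1/8)[(8) + (-8) + (0) + (0) + (0)] = 0/8 = 0
Dimension check: dim(rho) = sum (mult * dim) = 1*1 + 0*1 + 2*1 + 1*1 + 0*2 = 4 = chi_rho(e) = 4.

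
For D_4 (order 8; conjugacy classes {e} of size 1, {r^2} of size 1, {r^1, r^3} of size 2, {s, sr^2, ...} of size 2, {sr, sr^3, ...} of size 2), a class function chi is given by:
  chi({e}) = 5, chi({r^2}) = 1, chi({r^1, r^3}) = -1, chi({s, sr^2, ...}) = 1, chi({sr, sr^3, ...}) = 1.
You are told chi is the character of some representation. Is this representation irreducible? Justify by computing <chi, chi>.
Not irreducible (reducible): <chi, chi> = 4 > 1.

Details: <chi, chi> = (1/|G|) sum_C |C| * |chi(C)|^2 = (1/8)[1*|5|^2 + 1*|1|^2 + 2*|-1|^2 + 2*|1|^2 + 2*|1|^2]
  = (1/8)[(25) + (1) + (2) + (2) + (2)] = 32/8 = 4.
A character is irreducible iff <chi, chi> = 1, so this representation is reducible.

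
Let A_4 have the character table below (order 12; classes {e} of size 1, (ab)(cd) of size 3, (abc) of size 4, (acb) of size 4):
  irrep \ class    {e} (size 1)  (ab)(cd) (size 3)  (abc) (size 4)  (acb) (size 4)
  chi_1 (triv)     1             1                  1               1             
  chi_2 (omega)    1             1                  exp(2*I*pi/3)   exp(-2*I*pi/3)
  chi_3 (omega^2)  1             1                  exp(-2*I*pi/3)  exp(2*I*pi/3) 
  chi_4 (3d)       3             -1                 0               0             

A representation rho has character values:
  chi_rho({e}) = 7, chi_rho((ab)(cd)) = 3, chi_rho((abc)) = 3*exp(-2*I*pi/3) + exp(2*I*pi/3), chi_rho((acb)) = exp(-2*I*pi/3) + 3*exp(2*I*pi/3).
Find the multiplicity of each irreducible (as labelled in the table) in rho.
Multiplicities: chi_1: 0, chi_2: 1, chi_3: 3, chi_4: 1.

Reasoning: Use <chi_rho, chi> = (1/|G|) sum_C |C| * chi_rho(C) * conj(chi(C)) with |G| = 12 for each irreducible chi in the table:
  <chi_rho, chi_1> = (1/12)[1*(7)*conj(1) + 3*(3)*conj(1) + 4*(3*exp(-2*I*pi/3) + exp(2*I*pi/3))*conj(1) + 4*(exp(-2*I*pi/3) + 3*exp(2*I*pi/3))*conj(1)]
      = (1/12)[(7) + (9) + (12*exp(-2*I*pi/3) + 4*exp(2*I*pi/3)) + (4*exp(-2*I*pi/3) + 12*exp(2*I*pi/3))] = 0/12 = 0
  <chi_rho, chi_2> = (1/12)[1*(7)*conj(1) + 3*(3)*conj(1) + 4*(3*exp(-2*I*pi/3) + exp(2*I*pi/3))*conj(exp(2*I*pi/3)) + 4*(exp(-2*I*pi/3) + 3*exp(2*I*pi/3))*conj(exp(-2*I*pi/3))]
      = (1/12)[(7) + (9) + (4 + 12*exp(2*I*pi/3)) + (4 + 12*exp(-2*I*pi/3))] = 12/12 = 1
  <chi_rho, chi_3> = (1/12)[1*(7)*conj(1) + 3*(3)*conj(1) + 4*(3*exp(-2*I*pi/3) + exp(2*I*pi/3))*conj(exp(-2*I*pi/3)) + 4*(exp(-2*I*pi/3) + 3*exp(2*I*pi/3))*conj(exp(2*I*pi/3))]
      = (1/12)[(7) + (9) + (12 + 4*exp(-2*I*pi/3)) + (12 + 4*exp(2*I*pi/3))] = 36/12 = 3
  <chi_rho, chi_4> = (1/12)[1*(7)*conj(3) + 3*(3)*conj(-1) + 4*(3*exp(-2*I*pi/3) + exp(2*I*pi/3))*conj(0) + 4*(exp(-2*I*pi/3) + 3*exp(2*I*pi/3))*conj(0)]
      = (1/12)[(21) + (-9) + (0) + (0)] = 12/12 = 1
(Exp terms are combined using exp(i*s)*conj(exp(i*t)) = exp(i*(s-t)), and sums of them are collapsed using the identity that for every m > 1 the m distinct m-th roots of unity sum to 0, e.g. 1 + exp(2*I*pi/3) + exp(-2*I*pi/3) = 0.)
Dimension check: dim(rho) = sum (mult * dim) = 0*1 + 1*1 + 3*1 + 1*3 = 7 = chi_rho(e) = 7.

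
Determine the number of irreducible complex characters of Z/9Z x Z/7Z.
63

Details: The number of irreducible complex representations of a finite group equals its number of conjugacy classes. Z/9Z x Z/7Z is abelian of order 63, so every element is its own conjugacy class: 63 classes, so Z/9Z x Z/7Z (order 63) has exactly 63 irreducible complex representations.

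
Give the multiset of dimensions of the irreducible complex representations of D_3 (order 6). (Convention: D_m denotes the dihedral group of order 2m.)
Dimensions: 1, 1, 2

Argument: There are 3 irreducibles (= number of conjugacy classes). Their dimensions d_i satisfy sum d_i^2 = |G| = 6: 1 + 1 + 4 = 6.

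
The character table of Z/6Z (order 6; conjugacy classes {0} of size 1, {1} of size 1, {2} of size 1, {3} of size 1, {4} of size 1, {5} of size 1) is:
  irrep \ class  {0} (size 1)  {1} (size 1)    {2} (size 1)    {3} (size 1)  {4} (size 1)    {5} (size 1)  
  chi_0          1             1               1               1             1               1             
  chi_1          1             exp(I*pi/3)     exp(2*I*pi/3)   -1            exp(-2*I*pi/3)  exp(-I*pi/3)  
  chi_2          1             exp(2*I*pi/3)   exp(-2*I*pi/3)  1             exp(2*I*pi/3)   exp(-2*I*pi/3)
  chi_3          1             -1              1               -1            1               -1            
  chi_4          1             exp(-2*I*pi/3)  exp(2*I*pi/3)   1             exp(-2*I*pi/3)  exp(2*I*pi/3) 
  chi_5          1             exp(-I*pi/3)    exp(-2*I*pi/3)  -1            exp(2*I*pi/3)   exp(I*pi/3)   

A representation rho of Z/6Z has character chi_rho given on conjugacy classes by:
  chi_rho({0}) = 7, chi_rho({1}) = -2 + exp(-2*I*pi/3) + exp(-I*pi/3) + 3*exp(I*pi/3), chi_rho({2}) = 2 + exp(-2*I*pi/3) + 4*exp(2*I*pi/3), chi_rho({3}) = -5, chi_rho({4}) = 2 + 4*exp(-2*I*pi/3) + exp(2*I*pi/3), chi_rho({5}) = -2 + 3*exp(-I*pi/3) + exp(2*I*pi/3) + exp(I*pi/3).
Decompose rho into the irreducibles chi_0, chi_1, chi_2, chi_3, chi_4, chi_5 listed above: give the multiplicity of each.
Multiplicities: chi_0: 0, chi_1: 3, chi_2: 0, chi_3: 2, chi_4: 1, chi_5: 1.

Argument: Use <chi_rho, chi> = (1/|G|) sum_C |C| * chi_rho(C) * conj(chi(C)) with |G| = 6 for each irreducible chi in the table:
  <chi_rho, chi_0> = (1/6)[1*(7)*conj(1) + 1*(-2 + exp(-2*I*pi/3) + exp(-I*pi/3) + 3*exp(I*pi/3))*conj(1) + 1*(2 + exp(-2*I*pi/3) + 4*exp(2*I*pi/3))*conj(1) + 1*(-5)*conj(1) + 1*(2 + 4*exp(-2*I*pi/3) + exp(2*I*pi/3))*conj(1) + 1*(-2 + 3*exp(-I*pi/3) + exp(2*I*pi/3) + exp(I*pi/3))*conj(1)]
      = (1/6)[(7) + (-2 + exp(-2*I*pi/3) + exp(-I*pi/3) + 3*exp(I*pi/3)) + (2 + exp(-2*I*pi/3) + 4*exp(2*I*pi/3)) + (-5) + (2 + 4*exp(-2*I*pi/3) + exp(2*I*pi/3)) + (-2 + 3*exp(-I*pi/3) + exp(2*I*pi/3) + exp(I*pi/3))] = 0/6 = 0
  <chi_rho, chi_1> = (1/6)[1*(7)*conj(1) + 1*(-2 + exp(-2*I*pi/3) + exp(-I*pi/3) + 3*exp(I*pi/3))*conj(exp(I*pi/3)) + 1*(2 + exp(-2*I*pi/3) + 4*exp(2*I*pi/3))*conj(exp(2*I*pi/3)) + 1*(-5)*conj(-1) + 1*(2 + 4*exp(-2*I*pi/3) + exp(2*I*pi/3))*conj(exp(-2*I*pi/3)) + 1*(-2 + 3*exp(-I*pi/3) + exp(2*I*pi/3) + exp(I*pi/3))*conj(exp(-I*pi/3))]
      = (1/6)[(7) + (2 + exp(-2*I*pi/3) - 2*exp(-I*pi/3)) + (4 + 2*exp(-2*I*pi/3) + exp(2*I*pi/3)) + (5) + (4 + exp(-2*I*pi/3) + 2*exp(2*I*pi/3)) + (2 - 2*exp(I*pi/3) + exp(2*I*pi/3))] = 18/6 = 3
  <chi_rho, chi_2> = (1/6)[1*(7)*conj(1) + 1*(-2 + exp(-2*I*pi/3) + exp(-I*pi/3) + 3*exp(I*pi/3))*conj(exp(2*I*pi/3)) + 1*(2 + exp(-2*I*pi/3) + 4*exp(2*I*pi/3))*conj(exp(-2*I*pi/3)) + 1*(-5)*conj(1) + 1*(2 + 4*exp(-2*I*pi/3) + exp(2*I*pi/3))*conj(exp(2*I*pi/3)) + 1*(-2 + 3*exp(-I*pi/3) + exp(2*I*pi/3) + exp(I*pi/3))*conj(exp(-2*I*pi/3))]
      = (1/6)[(7) + (1) + (1 + 4*exp(-2*I*pi/3) + 2*exp(2*I*pi/3)) + (-5) + (1 + 2*exp(-2*I*pi/3) + 4*exp(2*I*pi/3)) + (1)] = 0/6 = 0
  <chi_rho, chi_3> = (1/6)[1*(7)*conj(1) + 1*(-2 + exp(-2*I*pi/3) + exp(-I*pi/3) + 3*exp(I*pi/3))*conj(-1) + 1*(2 + exp(-2*I*pi/3) + 4*exp(2*I*pi/3))*conj(1) + 1*(-5)*conj(-1) + 1*(2 + 4*exp(-2*I*pi/3) + exp(2*I*pi/3))*conj(1) + 1*(-2 + 3*exp(-I*pi/3) + exp(2*I*pi/3) + exp(I*pi/3))*conj(-1)]
      = (1/6)[(7) + (2 - 3*exp(I*pi/3) - exp(-I*pi/3) - exp(-2*I*pi/3)) + (2 + exp(-2*I*pi/3) + 4*exp(2*I*pi/3)) + (5) + (2 + 4*exp(-2*I*pi/3) + exp(2*I*pi/3)) + (2 - exp(I*pi/3) - exp(2*I*pi/3) - 3*exp(-I*pi/3))] = 12/6 = 2
  <chi_rho, chi_4> = (1/6)[1*(7)*conj(1) + 1*(-2 + exp(-2*I*pi/3) + exp(-I*pi/3) + 3*exp(I*pi/3))*conj(exp(-2*I*pi/3)) + 1*(2 + exp(-2*I*pi/3) + 4*exp(2*I*pi/3))*conj(exp(2*I*pi/3)) + 1*(-5)*conj(1) + 1*(2 + 4*exp(-2*I*pi/3) + exp(2*I*pi/3))*conj(exp(-2*I*pi/3)) + 1*(-2 + 3*exp(-I*pi/3) + exp(2*I*pi/3) + exp(I*pi/3))*conj(exp(2*I*pi/3))]
      = (1/6)[(7) + (-2 - 2*exp(2*I*pi/3) + exp(I*pi/3)) + (4 + 2*exp(-2*I*pi/3) + exp(2*I*pi/3)) + (-5) + (4 + exp(-2*I*pi/3) + 2*exp(2*I*pi/3)) + (-2 + exp(-I*pi/3) - 2*exp(-2*I*pi/3))] = 6/6 = 1
  <chi_rho, chi_5> = (1/6)[1*(7)*conj(1) + 1*(-2 + exp(-2*I*pi/3) + exp(-I*pi/3) + 3*exp(I*pi/3))*conj(exp(-I*pi/3)) + 1*(2 + exp(-2*I*pi/3) + 4*exp(2*I*pi/3))*conj(exp(-2*I*pi/3)) + 1*(-5)*conj(-1) + 1*(2 + 4*exp(-2*I*pi/3) + exp(2*I*pi/3))*conj(exp(2*I*pi/3)) + 1*(-2 + 3*exp(-I*pi/3) + exp(2*I*pi/3) + exp(I*pi/3))*conj(exp(I*pi/3))]
      = (1/6)[(7) + (-1) + (1 + 4*exp(-2*I*pi/3) + 2*exp(2*I*pi/3)) + (5) + (1 + 2*exp(-2*I*pi/3) + 4*exp(2*I*pi/3)) + (-1)] = 6/6 = 1
(Exp terms are combined using exp(i*s)*conj(exp(i*t)) = exp(i*(s-t)), and sums of them are collapsed using the identity that for every m > 1 the m distinct m-th roots of unity sum to 0, e.g. 1 + exp(2*I*pi/3) + exp(-2*I*pi/3) = 0.)
Dimension check: dim(rho) = sum (mult * dim) = 0*1 + 3*1 + 0*1 + 2*1 + 1*1 + 1*1 = 7 = chi_rho(e) = 7.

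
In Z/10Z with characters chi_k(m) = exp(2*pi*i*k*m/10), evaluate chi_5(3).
chi_5(3) = zeta_10^15 = -1

Solution. chi_5(3) = zeta_10^(5*3) = zeta_10^15. Since zeta_10^10 = 1, this equals zeta_10^5 = exp(2*pi*i*5/10) = -1.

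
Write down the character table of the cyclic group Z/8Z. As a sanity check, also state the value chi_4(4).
Character table of Z/8Z (irreps indexed chi_0,...,chi_7 with chi_k(m) = zeta_8^(k*m), zeta_8 = exp(2*pi*i/8)):
  irrep \ class  {0} (size 1)  {1} (size 1)    {2} (size 1)  {3} (size 1)    {4} (size 1)  {5} (size 1)    {6} (size 1)  {7} (size 1)  
  chi_0          1             1               1             1               1             1               1             1             
  chi_1          1             exp(I*pi/4)     I             exp(3*I*pi/4)   -1            exp(-3*I*pi/4)  -I            exp(-I*pi/4)  
  chi_2          1             I               -1            -I              1             I               -1            -I            
  chi_3          1             exp(3*I*pi/4)   -I            exp(I*pi/4)     -1            exp(-I*pi/4)    I             exp(-3*I*pi/4)
  chi_4          1             -1              1             -1              1             -1              1             -1            
  chi_5          1             exp(-3*I*pi/4)  I             exp(-I*pi/4)    -1            exp(I*pi/4)     -I            exp(3*I*pi/4) 
  chi_6          1             -I              -1            I               1             -I              -1            I             
  chi_7          1             exp(-I*pi/4)    -I            exp(-3*I*pi/4)  -1            exp(3*I*pi/4)   I             exp(I*pi/4)   

Spot check: chi_4(4) = zeta_8^(4*4) = zeta_8^16 = 1.

Reasoning: Z/8Z is abelian, so all 8 irreducible complex representations are 1-dimensional. They are given by chi_k(m) = zeta_8^(k*m) for k = 0,...,7. Row orthogonality: sum_m chi_k(m) conj(chi_l(m)) = 8 * [k = l].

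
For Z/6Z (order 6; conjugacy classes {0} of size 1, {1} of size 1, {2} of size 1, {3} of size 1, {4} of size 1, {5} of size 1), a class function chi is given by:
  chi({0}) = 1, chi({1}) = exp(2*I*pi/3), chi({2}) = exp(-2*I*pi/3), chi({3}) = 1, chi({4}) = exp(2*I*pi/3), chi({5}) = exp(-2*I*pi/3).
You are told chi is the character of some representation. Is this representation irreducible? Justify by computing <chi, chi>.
Irreducible: <chi, chi> = 1.

Why: <chi, chi> = (1/|G|) sum_C |C| * |chi(C)|^2 = (1/6)[1*|1|^2 + 1*|exp(2*I*pi/3)|^2 + 1*|exp(-2*I*pi/3)|^2 + 1*|1|^2 + 1*|exp(2*I*pi/3)|^2 + 1*|exp(-2*I*pi/3)|^2]
  = (1/6)[(1) + (1) + (1) + (1) + (1) + (1)] = 6/6 = 1.
(Exp terms are combined using exp(i*s)*conj(exp(i*t)) = exp(i*(s-t)), and sums of them are collapsed using the identity that for every m > 1 the m distinct m-th roots of unity sum to 0, e.g. 1 + exp(2*I*pi/3) + exp(-2*I*pi/3) = 0.)
A character is irreducible iff <chi, chi> = 1, so this representation is irreducible.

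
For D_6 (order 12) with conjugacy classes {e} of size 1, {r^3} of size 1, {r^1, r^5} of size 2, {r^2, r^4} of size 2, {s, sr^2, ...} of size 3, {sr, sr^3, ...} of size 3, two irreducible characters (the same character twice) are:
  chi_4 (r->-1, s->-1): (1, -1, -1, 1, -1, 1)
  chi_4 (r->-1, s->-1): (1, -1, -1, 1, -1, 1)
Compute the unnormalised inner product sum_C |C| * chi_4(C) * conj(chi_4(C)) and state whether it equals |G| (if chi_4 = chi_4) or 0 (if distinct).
Sum = 12 = |G| = 12; so <chi_4, chi_4> = 1 (norm-1 confirms irreducibility).

Solution. Compute term by term over conjugacy classes (|C| * chi_4(C) * conj(chi_4(C))):
  1*(1)*conj(1) + 1*(-1)*conj(-1) + 2*(-1)*conj(-1) + 2*(1)*conj(1) + 3*(-1)*conj(-1) + 3*(1)*conj(1)
  = (1) + (1) + (2) + (2) + (3) + (3)
  = 12.
Dividing by |G| = 12 gives 12/12 = 1, matching the row-orthogonality relation <chi_4, chi_4> = [chi_4 = chi_4].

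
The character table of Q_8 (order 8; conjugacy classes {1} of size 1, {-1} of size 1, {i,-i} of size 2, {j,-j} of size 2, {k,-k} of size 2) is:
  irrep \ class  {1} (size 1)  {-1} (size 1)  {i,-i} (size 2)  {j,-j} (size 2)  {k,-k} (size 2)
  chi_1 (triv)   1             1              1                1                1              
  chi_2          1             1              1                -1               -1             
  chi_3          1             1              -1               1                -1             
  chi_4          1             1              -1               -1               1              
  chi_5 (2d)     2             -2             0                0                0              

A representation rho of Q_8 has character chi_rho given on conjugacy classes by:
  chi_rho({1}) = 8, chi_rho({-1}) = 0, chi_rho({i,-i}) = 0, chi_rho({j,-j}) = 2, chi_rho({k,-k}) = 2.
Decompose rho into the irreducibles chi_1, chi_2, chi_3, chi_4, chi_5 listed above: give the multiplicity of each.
Multiplicities: chi_1: 2, chi_2: 0, chi_3: 1, chi_4: 1, chi_5: 2.

Reasoning: Use <chi_rho, chi> = (1/|G|) sum_C |C| * chi_rho(C) * conj(chi(C)) with |G| = 8 for each irreducible chi in the table:
  <chi_rho, chi_1> = (1/8)[1*(8)*conj(1) + 1*(0)*conj(1) + 2*(0)*conj(1) + 2*(2)*conj(1) + 2*(2)*conj(1)]
      = (1/8)[(8) + (0) + (0) + (4) + (4)] = 16/8 = 2
  <chi_rho, chi_2> = (1/8)[1*(8)*conj(1) + 1*(0)*conj(1) + 2*(0)*conj(1) + 2*(2)*conj(-1) + 2*(2)*conj(-1)]
      = (1/8)[(8) + (0) + (0) + (-4) + (-4)] = 0/8 = 0
  <chi_rho, chi_3> = (1/8)[1*(8)*conj(1) + 1*(0)*conj(1) + 2*(0)*conj(-1) + 2*(2)*conj(1) + 2*(2)*conj(-1)]
      = (1/8)[(8) + (0) + (0) + (4) + (-4)] = 8/8 = 1
  <chi_rho, chi_4> = (1/8)[1*(8)*conj(1) + 1*(0)*conj(1) + 2*(0)*conj(-1) + 2*(2)*conj(-1) + 2*(2)*conj(1)]
      = (1/8)[(8) + (0) + (0) + (-4) + (4)] = 8/8 = 1
  <chi_rho, chi_5> = (1/8)[1*(8)*conj(2) + 1*(0)*conj(-2) + 2*(0)*conj(0) + 2*(2)*conj(0) + 2*(2)*conj(0)]
      = (1/8)[(16) + (0) + (0) + (0) + (0)] = 16/8 = 2
Dimension check: dim(rho) = sum (mult * dim) = 2*1 + 0*1 + 1*1 + 1*1 + 2*2 = 8 = chi_rho(e) = 8.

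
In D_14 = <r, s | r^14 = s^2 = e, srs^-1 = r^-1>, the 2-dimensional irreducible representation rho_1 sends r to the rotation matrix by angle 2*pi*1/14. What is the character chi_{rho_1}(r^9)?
chi_{rho_1}(r^9) = 2*cos(2*pi*1*9/14) = -2*cos(2*pi/7)

Solution. rho_1(r^9) is rotation by angle 2*pi*1*9/14, whose trace is 2*cos(2*pi*1*9/14) = -2*cos(2*pi/7).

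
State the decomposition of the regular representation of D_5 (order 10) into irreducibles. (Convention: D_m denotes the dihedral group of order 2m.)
Each irreducible V_i of dimension d_i appears with multiplicity d_i, i.e. rho_reg = (direct sum over all irreducibles V_i) d_i V_i. The irreducible dimensions for D_5 are 1, 1, 2, 2: 2 irreducibles of dimension 1, each with multiplicity 1; 2 irreducibles of dimension 2, each with multiplicity 2. Total dimension 2*1*1 + 2*2*2 = 10 = |G|.

Justification: General theorem: in the regular representation of a finite group G, each irreducible appears with multiplicity equal to its dimension. Check: dim(rho_reg) = sum d_i^2 = 1 + 1 + 4 + 4 = 10 = |G|.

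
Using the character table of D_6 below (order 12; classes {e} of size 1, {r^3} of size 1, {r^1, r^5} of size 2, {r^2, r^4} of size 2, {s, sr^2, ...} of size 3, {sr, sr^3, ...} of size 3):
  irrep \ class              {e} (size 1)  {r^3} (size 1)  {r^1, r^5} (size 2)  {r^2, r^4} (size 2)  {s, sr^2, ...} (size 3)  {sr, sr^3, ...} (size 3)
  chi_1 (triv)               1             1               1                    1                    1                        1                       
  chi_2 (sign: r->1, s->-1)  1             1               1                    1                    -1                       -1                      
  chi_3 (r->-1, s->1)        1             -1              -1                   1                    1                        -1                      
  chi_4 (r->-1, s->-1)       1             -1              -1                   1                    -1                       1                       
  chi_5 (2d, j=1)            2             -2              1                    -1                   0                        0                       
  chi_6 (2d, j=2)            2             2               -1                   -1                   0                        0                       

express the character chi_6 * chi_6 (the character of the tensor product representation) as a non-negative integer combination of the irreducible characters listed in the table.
chi_6 tensor chi_6 = chi_1 + chi_2 + chi_6 (all other irreducibles have multiplicity 0).

Reasoning: The character of a tensor product is the pointwise product (chi_6 * chi_6)(C) = chi_6(C) * chi_6(C):
  {e}: (2)*(2), {r^3}: (2)*(2), {r^1, r^5}: (-1)*(-1), {r^2, r^4}: (-1)*(-1), {s, sr^2, ...}: (0)*(0), {sr, sr^3, ...}: (0)*(0)
so (chi_6 * chi_6) takes values
  {e} -> 4, {r^3} -> 4, {r^1, r^5} -> 1, {r^2, r^4} -> 1, {s, sr^2, ...} -> 0, {sr, sr^3, ...} -> 0.
Now take the inner product of this character with each irreducible chi from the table, <chi_6*chi_6, chi> = (1/12) sum_C |C| (chi_6*chi_6)(C) conj(chi(C)):
  <chi_6*chi_6, chi_1> = (1/12)[1*(4)*conj(1) + 1*(4)*conj(1) + 2*(1)*conj(1) + 2*(1)*conj(1) + 3*(0)*conj(1) + 3*(0)*conj(1)]
      = (1/12)[(4) + (4) + (2) + (2) + (0) + (0)] = 12/12 = 1
  <chi_6*chi_6, chi_2> = (1/12)[1*(4)*conj(1) + 1*(4)*conj(1) + 2*(1)*conj(1) + 2*(1)*conj(1) + 3*(0)*conj(-1) + 3*(0)*conj(-1)]
      = (1/12)[(4) + (4) + (2) + (2) + (0) + (0)] = 12/12 = 1
  <chi_6*chi_6, chi_3> = (1/12)[1*(4)*conj(1) + 1*(4)*conj(-1) + 2*(1)*conj(-1) + 2*(1)*conj(1) + 3*(0)*conj(1) + 3*(0)*conj(-1)]
      = (1/12)[(4) + (-4) + (-2) + (2) + (0) + (0)] = 0/12 = 0
  <chi_6*chi_6, chi_4> = (1/12)[1*(4)*conj(1) + 1*(4)*conj(-1) + 2*(1)*conj(-1) + 2*(1)*conj(1) + 3*(0)*conj(-1) + 3*(0)*conj(1)]
      = (1/12)[(4) + (-4) + (-2) + (2) + (0) + (0)] = 0/12 = 0
  <chi_6*chi_6, chi_5> = (1/12)[1*(4)*conj(2) + 1*(4)*conj(-2) + 2*(1)*conj(1) + 2*(1)*conj(-1) + 3*(0)*conj(0) + 3*(0)*conj(0)]
      = (1/12)[(8) + (-8) + (2) + (-2) + (0) + (0)] = 0/12 = 0
  <chi_6*chi_6, chi_6> = (1/12)[1*(4)*conj(2) + 1*(4)*conj(2) + 2*(1)*conj(-1) + 2*(1)*conj(-1) + 3*(0)*conj(0) + 3*(0)*conj(0)]
      = (1/12)[(8) + (8) + (-2) + (-2) + (0) + (0)] = 12/12 = 1
Hence the multiplicities are chi_1: 1, chi_2: 1, chi_6: 1. Dimension check: dim(chi_6)*dim(chi_6) = 2*2 = 4 and sum (mult * dim) = 1*1 + 1*1 + 1*2 = 4.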